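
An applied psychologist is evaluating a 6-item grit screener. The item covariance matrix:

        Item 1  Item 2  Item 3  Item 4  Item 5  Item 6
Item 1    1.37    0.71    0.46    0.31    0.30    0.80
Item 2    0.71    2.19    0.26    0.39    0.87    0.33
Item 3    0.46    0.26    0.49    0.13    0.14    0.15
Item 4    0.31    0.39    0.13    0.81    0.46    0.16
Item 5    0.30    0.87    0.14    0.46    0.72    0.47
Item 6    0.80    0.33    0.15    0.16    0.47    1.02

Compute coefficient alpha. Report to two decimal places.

coefficient alpha = 0.77

Σσᵢ² = 1.37 + 2.19 + 0.49 + 0.81 + 0.72 + 1.02 = 6.60
Sum of off-diagonal covariances = 5.94
σ²_total = 6.60 + 2 × 5.94 = 18.48
α = (k/(k−1))·(1 − Σσᵢ²/σ²_total) = (6/5)·(1 − 6.60/18.48) = 0.77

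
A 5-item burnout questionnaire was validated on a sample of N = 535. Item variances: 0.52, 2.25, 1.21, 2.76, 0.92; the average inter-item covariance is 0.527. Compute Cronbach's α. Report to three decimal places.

sum of item variances = 0.52 + 2.25 + 1.21 + 2.76 + 0.92 = 7.66
Sum of the 10 distinct covariances = 10 × 0.527 = 5.270
total variance = sum of item variances + 2·Σcov = 7.66 + 2 × 5.270 = 18.200
α = (5/4)·(1 − 7.66/18.200) = 0.724

Cronbach's α = 0.724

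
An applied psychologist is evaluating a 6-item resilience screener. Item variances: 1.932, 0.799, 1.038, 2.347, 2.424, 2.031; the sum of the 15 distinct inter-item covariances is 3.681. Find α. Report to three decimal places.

α = 0.493

sum of item variances = 1.932 + 0.799 + 1.038 + 2.347 + 2.424 + 2.031 = 10.571
Sum of distinct covariances = 3.681
total variance = sum of item variances + 2·Σcov = 10.571 + 2 × 3.681 = 17.933
α = (6/5)·(1 − 10.571/17.933) = 0.493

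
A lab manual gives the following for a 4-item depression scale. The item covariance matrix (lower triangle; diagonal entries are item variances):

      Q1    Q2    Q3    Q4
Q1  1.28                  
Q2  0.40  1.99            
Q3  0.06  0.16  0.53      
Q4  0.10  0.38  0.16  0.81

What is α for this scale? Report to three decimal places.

α = 0.471

sum of item variances = 1.28 + 1.99 + 0.53 + 0.81 = 4.61
Σ_{i<j} σ_ij = 1.26
total variance = 4.61 + 2 × 1.26 = 7.13
α = (k/(k−1))·(1 − sum of item variances/total variance) = (4/3)·(1 − 4.61/7.13) = 0.471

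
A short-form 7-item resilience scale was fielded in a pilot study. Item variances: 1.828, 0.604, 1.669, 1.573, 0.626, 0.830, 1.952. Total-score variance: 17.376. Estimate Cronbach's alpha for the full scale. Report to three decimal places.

α = 0.557

Σσ²ᵢ = 1.828 + 0.604 + 1.669 + 1.573 + 0.626 + 0.830 + 1.952 = 9.082
α = (k/(k−1))·(1 − Σσ²ᵢ/Var(T)) = (7/6)·(1 − 9.082/17.376) = 0.557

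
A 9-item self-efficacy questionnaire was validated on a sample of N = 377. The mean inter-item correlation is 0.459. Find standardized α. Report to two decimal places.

Standardized α = k·r̄ / (1 + (k−1)·r̄) = 9 × 0.459 / (1 + 8 × 0.459)
  = 4.1310 / 4.6720 = 0.88

standardized α = 0.88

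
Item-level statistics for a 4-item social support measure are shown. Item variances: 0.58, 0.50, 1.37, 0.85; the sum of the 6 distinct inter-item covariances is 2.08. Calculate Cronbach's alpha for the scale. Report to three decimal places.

α = 0.744

ΣVar(i) = 0.58 + 0.50 + 1.37 + 0.85 = 3.30
Sum of distinct covariances = 2.08
σ²_total = ΣVar(i) + 2·Σcov = 3.30 + 2 × 2.08 = 7.46
α = (4/3)·(1 − 3.30/7.46) = 0.744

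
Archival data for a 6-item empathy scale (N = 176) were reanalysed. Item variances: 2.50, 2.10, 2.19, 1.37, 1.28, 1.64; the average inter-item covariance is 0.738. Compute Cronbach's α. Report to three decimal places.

ΣVar(i) = 2.50 + 2.10 + 2.19 + 1.37 + 1.28 + 1.64 = 11.08
Sum of the 15 distinct covariances = 15 × 0.738 = 11.070
total variance = ΣVar(i) + 2·Σcov = 11.08 + 2 × 11.070 = 33.220
α = (6/5)·(1 − 11.08/33.220) = 0.800

Cronbach's α = 0.800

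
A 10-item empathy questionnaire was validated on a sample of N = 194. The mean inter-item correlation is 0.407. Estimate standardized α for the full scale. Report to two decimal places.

α = 0.87

Standardized α = k·r̄ / (1 + (k−1)·r̄) = 10 × 0.407 / (1 + 9 × 0.407)
  = 4.0700 / 4.6630 = 0.87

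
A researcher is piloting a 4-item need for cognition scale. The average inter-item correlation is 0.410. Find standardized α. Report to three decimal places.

Standardized α = k·r̄ / (1 + (k−1)·r̄) = 4 × 0.410 / (1 + 3 × 0.410)
  = 1.6400 / 2.2300 = 0.735

standardized α = 0.735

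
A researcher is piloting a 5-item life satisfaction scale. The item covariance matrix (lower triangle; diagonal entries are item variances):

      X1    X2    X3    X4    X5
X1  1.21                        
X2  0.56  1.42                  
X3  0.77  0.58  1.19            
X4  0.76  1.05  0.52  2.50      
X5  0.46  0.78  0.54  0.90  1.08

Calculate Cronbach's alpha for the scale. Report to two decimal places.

Σσ²ᵢ = 1.21 + 1.42 + 1.19 + 2.50 + 1.08 = 7.40
Σ_{i<j} σ_ij = 6.92
σ²_total = 7.40 + 2 × 6.92 = 21.24
α = (k/(k−1))·(1 − Σσ²ᵢ/σ²_total) = (5/4)·(1 − 7.40/21.24) = 0.81

Cronbach's alpha = 0.81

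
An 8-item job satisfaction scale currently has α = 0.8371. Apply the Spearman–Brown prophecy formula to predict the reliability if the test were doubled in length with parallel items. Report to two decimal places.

predicted reliability = 0.91

Length factor m = 2
α' = m·α / (1 + (m−1)·α)
   = 2 × 0.8371 / (1 + (2 − 1) × 0.8371)
   = 1.6742 / 1.8371 = 0.91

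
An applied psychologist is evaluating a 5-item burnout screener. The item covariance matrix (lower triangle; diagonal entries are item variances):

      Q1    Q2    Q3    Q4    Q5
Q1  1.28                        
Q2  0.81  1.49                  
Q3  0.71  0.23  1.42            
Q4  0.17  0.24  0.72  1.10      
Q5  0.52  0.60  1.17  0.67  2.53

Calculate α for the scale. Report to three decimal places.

sum of item variances = 1.28 + 1.49 + 1.42 + 1.10 + 2.53 = 7.82
Σ_{i<j} σ_ij = 5.84
Var(T) = 7.82 + 2 × 5.84 = 19.50
α = (k/(k−1))·(1 − sum of item variances/Var(T)) = (5/4)·(1 − 7.82/19.50) = 0.749

α = 0.749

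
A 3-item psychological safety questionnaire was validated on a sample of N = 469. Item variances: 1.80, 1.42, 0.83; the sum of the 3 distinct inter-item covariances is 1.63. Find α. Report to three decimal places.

α = 0.669

Σσ²ᵢ = 1.80 + 1.42 + 0.83 = 4.05
Sum of distinct covariances = 1.63
σ²_total = Σσ²ᵢ + 2·Σcov = 4.05 + 2 × 1.63 = 7.31
α = (3/2)·(1 − 4.05/7.31) = 0.669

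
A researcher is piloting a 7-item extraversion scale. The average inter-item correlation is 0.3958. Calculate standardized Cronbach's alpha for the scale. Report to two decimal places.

Standardized α = k·r̄ / (1 + (k−1)·r̄) = 7 × 0.3958 / (1 + 6 × 0.3958)
  = 2.7706 / 3.3748 = 0.82

α = 0.82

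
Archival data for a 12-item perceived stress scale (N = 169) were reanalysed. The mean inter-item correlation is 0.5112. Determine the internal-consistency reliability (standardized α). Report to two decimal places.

Standardized α = k·r̄ / (1 + (k−1)·r̄) = 12 × 0.5112 / (1 + 11 × 0.5112)
  = 6.1344 / 6.6232 = 0.93

α = 0.93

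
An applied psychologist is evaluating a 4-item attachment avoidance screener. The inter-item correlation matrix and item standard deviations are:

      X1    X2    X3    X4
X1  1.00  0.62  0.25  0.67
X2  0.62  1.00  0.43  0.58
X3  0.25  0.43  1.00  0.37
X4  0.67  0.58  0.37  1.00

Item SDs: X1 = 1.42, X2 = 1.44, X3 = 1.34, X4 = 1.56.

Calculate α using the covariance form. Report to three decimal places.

Σσ²ᵢ = 1.42² + 1.44² + 1.34² + 1.56² = 8.3192
Covariances σ_ij = r_ij · s_i · s_j:
  σ(X1,X2) = 0.62 × 1.42 × 1.44 = 1.2678
  σ(X1,X3) = 0.25 × 1.42 × 1.34 = 0.4757
  σ(X1,X4) = 0.67 × 1.42 × 1.56 = 1.4842
  σ(X2,X3) = 0.43 × 1.44 × 1.34 = 0.8297
  σ(X2,X4) = 0.58 × 1.44 × 1.56 = 1.3029
  σ(X3,X4) = 0.37 × 1.34 × 1.56 = 0.7734
σ²_T = Σσ²ᵢ + 2·Σσ_ij = 8.3192 + 2 × 6.1337 = 20.5866
α = (4/3)·(1 − 8.3192/20.5866) = 0.795

α = 0.795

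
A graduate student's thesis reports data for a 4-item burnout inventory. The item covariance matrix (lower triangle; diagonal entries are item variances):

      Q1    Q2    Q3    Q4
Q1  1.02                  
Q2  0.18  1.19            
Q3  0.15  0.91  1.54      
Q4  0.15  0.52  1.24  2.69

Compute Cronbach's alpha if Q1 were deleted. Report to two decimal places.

Remaining items: Q2, Q3, Q4 (k = 3).
sum of item variances = 1.19 + 1.54 + 2.69 = 5.42
total variance = 5.42 + 2 × 2.67 = 10.76
α (item deleted) = (3/2)·(1 − 5.42/10.76) = 0.74

α = 0.74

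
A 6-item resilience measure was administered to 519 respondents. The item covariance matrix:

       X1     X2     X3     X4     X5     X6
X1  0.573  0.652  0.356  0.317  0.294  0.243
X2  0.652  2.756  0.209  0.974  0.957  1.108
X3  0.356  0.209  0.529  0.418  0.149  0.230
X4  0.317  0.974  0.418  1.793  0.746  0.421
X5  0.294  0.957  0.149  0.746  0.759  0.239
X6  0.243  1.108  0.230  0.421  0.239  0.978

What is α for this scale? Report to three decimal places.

Σσ²ᵢ = 0.573 + 2.756 + 0.529 + 1.793 + 0.759 + 0.978 = 7.388
Σ_{i<j} σ_ij = 7.313
Var(T) = 7.388 + 2 × 7.313 = 22.014
α = (k/(k−1))·(1 − Σσ²ᵢ/Var(T)) = (6/5)·(1 − 7.388/22.014) = 0.797

α = 0.797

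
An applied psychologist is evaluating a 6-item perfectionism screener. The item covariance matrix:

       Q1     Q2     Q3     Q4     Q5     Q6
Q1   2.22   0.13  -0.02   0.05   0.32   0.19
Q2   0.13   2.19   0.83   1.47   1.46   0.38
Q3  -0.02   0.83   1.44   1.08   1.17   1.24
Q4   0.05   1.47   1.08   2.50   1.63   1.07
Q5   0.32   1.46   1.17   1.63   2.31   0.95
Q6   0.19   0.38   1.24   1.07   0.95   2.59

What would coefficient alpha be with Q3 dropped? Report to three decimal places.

α = 0.705

Remaining items: Q1, Q2, Q4, Q5, Q6 (k = 5).
Σσᵢ² = 2.22 + 2.19 + 2.50 + 2.31 + 2.59 = 11.81
σ²_T = 11.81 + 2 × 7.65 = 27.11
α (item deleted) = (5/4)·(1 − 11.81/27.11) = 0.705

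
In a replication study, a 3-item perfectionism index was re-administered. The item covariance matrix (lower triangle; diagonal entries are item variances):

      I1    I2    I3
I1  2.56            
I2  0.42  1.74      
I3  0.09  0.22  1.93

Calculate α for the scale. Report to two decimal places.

α = 0.28

Σσᵢ² = 2.56 + 1.74 + 1.93 = 6.23
Sum of the distinct covariances = 0.73
σ²_T = 6.23 + 2 × 0.73 = 7.69
α = (k/(k−1))·(1 − Σσᵢ²/σ²_T) = (3/2)·(1 − 6.23/7.69) = 0.28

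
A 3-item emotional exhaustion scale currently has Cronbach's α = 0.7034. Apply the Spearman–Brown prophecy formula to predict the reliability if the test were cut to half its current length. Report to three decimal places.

Length factor m = 1/2
α' = m·α / (1 − (1−m)·α)
   = 1/2 × 0.7034 / (1 − (1 − 1/2) × 0.7034)
   = 0.3517 / 0.6483 = 0.542

predicted reliability = 0.542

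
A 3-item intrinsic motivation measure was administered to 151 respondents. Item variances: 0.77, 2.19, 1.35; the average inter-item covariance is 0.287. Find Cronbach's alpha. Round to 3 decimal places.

sum of item variances = 0.77 + 2.19 + 1.35 = 4.31
Sum of the 3 distinct covariances = 3 × 0.287 = 0.861
σ²_T = sum of item variances + 2·Σcov = 4.31 + 2 × 0.861 = 6.032
α = (3/2)·(1 − 4.31/6.032) = 0.428

α = 0.428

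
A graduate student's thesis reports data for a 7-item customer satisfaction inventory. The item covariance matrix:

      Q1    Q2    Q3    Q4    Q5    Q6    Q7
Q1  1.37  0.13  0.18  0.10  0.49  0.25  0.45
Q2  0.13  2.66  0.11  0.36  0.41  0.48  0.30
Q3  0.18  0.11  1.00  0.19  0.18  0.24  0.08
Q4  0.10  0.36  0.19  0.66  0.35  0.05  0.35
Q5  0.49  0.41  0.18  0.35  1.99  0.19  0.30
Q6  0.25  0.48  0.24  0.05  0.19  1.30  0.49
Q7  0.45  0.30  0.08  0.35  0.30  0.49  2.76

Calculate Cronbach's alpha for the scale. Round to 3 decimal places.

ΣVar(i) = 1.37 + 2.66 + 1.00 + 0.66 + 1.99 + 1.30 + 2.76 = 11.74
Σ_{i<j} σ_ij = 5.68
Var(T) = 11.74 + 2 × 5.68 = 23.10
α = (k/(k−1))·(1 − ΣVar(i)/Var(T)) = (7/6)·(1 − 11.74/23.10) = 0.574

α = 0.574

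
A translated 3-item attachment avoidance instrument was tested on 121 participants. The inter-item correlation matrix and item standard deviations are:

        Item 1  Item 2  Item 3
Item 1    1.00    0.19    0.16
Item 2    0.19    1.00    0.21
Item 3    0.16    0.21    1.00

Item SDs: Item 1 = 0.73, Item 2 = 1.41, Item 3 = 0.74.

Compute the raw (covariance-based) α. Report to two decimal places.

α = 0.37

Σσ²ᵢ = 0.73² + 1.41² + 0.74² = 3.0686
Covariances σ_ij = r_ij · s_i · s_j:
  σ(Item 1,Item 2) = 0.19 × 0.73 × 1.41 = 0.1956
  σ(Item 1,Item 3) = 0.16 × 0.73 × 0.74 = 0.0864
  σ(Item 2,Item 3) = 0.21 × 1.41 × 0.74 = 0.2191
σ²_T = Σσ²ᵢ + 2·Σσ_ij = 3.0686 + 2 × 0.5011 = 4.0708
α = (3/2)·(1 − 3.0686/4.0708) = 0.37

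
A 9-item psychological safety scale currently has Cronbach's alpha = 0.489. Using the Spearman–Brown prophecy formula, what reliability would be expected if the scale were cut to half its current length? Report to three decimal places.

predicted reliability = 0.324

Length factor m = 1/2
α' = m·α / (1 − (1−m)·α)
   = 1/2 × 0.489 / (1 − (1 − 1/2) × 0.489)
   = 0.2445 / 0.7555 = 0.324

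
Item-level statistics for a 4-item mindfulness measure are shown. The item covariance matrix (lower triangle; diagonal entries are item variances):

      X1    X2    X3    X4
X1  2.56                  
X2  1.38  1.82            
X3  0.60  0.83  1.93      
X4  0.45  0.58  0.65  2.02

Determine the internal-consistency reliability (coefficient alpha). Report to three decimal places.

sum of item variances = 2.56 + 1.82 + 1.93 + 2.02 = 8.33
Sum of the distinct covariances = 4.49
σ²_total = 8.33 + 2 × 4.49 = 17.31
α = (k/(k−1))·(1 − sum of item variances/σ²_total) = (4/3)·(1 − 8.33/17.31) = 0.692

α = 0.692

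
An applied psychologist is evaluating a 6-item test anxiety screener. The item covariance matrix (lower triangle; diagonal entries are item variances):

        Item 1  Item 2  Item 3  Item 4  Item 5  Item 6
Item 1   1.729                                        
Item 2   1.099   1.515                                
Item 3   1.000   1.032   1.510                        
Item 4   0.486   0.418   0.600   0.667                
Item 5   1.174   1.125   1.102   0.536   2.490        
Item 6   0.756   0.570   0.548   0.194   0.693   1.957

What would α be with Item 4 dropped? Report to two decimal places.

α = 0.83

Remaining items: Item 1, Item 2, Item 3, Item 5, Item 6 (k = 5).
Σσᵢ² = 1.729 + 1.515 + 1.510 + 2.490 + 1.957 = 9.201
σ²_T = 9.201 + 2 × 9.099 = 27.399
α (item deleted) = (5/4)·(1 − 9.201/27.399) = 0.83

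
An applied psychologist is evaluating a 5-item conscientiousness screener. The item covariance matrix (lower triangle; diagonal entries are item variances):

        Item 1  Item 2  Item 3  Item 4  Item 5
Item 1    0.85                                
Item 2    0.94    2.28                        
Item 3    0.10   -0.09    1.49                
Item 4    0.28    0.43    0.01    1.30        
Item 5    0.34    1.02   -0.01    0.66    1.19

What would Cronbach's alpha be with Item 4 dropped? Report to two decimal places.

α = 0.59

Remaining items: Item 1, Item 2, Item 3, Item 5 (k = 4).
sum of item variances = 0.85 + 2.28 + 1.49 + 1.19 = 5.81
σ²_T = 5.81 + 2 × 2.30 = 10.41
α (item deleted) = (4/3)·(1 − 5.81/10.41) = 0.59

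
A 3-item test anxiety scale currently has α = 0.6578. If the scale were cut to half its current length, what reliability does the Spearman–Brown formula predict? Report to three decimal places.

Length factor m = 1/2
α' = m·α / (1 − (1−m)·α)
   = 1/2 × 0.6578 / (1 − (1 − 1/2) × 0.6578)
   = 0.3289 / 0.6711 = 0.490

predicted reliability = 0.490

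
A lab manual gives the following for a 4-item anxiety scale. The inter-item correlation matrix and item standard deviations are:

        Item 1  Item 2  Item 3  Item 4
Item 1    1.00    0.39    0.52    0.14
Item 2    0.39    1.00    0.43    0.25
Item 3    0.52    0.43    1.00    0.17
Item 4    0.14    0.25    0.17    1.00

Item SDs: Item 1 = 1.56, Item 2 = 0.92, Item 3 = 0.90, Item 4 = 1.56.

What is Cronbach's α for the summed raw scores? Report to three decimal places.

α = 0.589

Σσ²ᵢ = 1.56² + 0.92² + 0.90² + 1.56² = 6.5236
Covariances σ_ij = r_ij · s_i · s_j:
  σ(Item 1,Item 2) = 0.39 × 1.56 × 0.92 = 0.5597
  σ(Item 1,Item 3) = 0.52 × 1.56 × 0.90 = 0.7301
  σ(Item 1,Item 4) = 0.14 × 1.56 × 1.56 = 0.3407
  σ(Item 2,Item 3) = 0.43 × 0.92 × 0.90 = 0.3560
  σ(Item 2,Item 4) = 0.25 × 0.92 × 1.56 = 0.3588
  σ(Item 3,Item 4) = 0.17 × 0.90 × 1.56 = 0.2387
σ²_T = Σσ²ᵢ + 2·Σσ_ij = 6.5236 + 2 × 2.5840 = 11.6916
α = (4/3)·(1 − 6.5236/11.6916) = 0.589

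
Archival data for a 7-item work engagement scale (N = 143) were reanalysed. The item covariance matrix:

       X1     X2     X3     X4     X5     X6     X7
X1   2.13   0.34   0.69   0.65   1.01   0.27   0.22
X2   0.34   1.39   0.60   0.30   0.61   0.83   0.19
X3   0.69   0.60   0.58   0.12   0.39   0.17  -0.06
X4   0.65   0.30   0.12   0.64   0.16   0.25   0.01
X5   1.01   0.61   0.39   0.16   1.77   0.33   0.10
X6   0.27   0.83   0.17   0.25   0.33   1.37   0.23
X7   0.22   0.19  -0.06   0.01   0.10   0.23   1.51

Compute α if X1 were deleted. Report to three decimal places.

Remaining items: X2, X3, X4, X5, X6, X7 (k = 6).
sum of item variances = 1.39 + 0.58 + 0.64 + 1.77 + 1.37 + 1.51 = 7.26
total variance = 7.26 + 2 × 4.23 = 15.72
α (item deleted) = (6/5)·(1 − 7.26/15.72) = 0.646

α = 0.646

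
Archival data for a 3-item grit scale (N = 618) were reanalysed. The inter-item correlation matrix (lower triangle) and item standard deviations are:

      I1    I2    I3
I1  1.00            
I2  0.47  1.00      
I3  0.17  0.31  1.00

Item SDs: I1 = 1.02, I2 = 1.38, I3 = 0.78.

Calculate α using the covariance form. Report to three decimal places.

α = 0.583

Σσ²ᵢ = 1.02² + 1.38² + 0.78² = 3.5532
Covariances σ_ij = r_ij · s_i · s_j:
  σ(I1,I2) = 0.47 × 1.02 × 1.38 = 0.6616
  σ(I1,I3) = 0.17 × 1.02 × 0.78 = 0.1353
  σ(I2,I3) = 0.31 × 1.38 × 0.78 = 0.3337
σ²_T = Σσ²ᵢ + 2·Σσ_ij = 3.5532 + 2 × 1.1306 = 5.8144
α = (3/2)·(1 − 3.5532/5.8144) = 0.583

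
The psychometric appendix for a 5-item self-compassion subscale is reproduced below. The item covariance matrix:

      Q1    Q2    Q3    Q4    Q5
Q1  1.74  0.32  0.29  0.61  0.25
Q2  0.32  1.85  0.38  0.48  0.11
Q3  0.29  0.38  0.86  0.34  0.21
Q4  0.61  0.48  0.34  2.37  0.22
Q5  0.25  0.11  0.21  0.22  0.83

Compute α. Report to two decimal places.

ΣVar(i) = 1.74 + 1.85 + 0.86 + 2.37 + 0.83 = 7.65
Sum of the distinct covariances = 3.21
total variance = 7.65 + 2 × 3.21 = 14.07
α = (k/(k−1))·(1 − ΣVar(i)/total variance) = (5/4)·(1 − 7.65/14.07) = 0.57

α = 0.57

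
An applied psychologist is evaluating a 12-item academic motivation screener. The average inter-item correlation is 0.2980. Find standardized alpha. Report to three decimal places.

α = 0.836

Standardized α = k·r̄ / (1 + (k−1)·r̄) = 12 × 0.2980 / (1 + 11 × 0.2980)
  = 3.5760 / 4.2780 = 0.836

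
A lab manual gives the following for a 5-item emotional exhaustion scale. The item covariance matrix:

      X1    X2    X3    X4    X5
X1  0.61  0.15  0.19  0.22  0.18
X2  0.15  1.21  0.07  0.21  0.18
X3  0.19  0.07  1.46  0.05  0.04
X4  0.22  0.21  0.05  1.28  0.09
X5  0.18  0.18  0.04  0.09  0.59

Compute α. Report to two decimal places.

α = 0.44

Σσ²ᵢ = 0.61 + 1.21 + 1.46 + 1.28 + 0.59 = 5.15
Sum of off-diagonal covariances = 1.38
total variance = 5.15 + 2 × 1.38 = 7.91
α = (k/(k−1))·(1 − Σσ²ᵢ/total variance) = (5/4)·(1 − 5.15/7.91) = 0.44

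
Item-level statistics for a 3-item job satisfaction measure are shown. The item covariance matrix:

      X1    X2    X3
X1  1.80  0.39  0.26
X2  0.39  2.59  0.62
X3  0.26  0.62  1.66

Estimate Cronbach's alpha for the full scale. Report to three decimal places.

ΣVar(i) = 1.80 + 2.59 + 1.66 = 6.05
Sum of the distinct covariances = 1.27
Var(T) = 6.05 + 2 × 1.27 = 8.59
α = (k/(k−1))·(1 − ΣVar(i)/Var(T)) = (3/2)·(1 − 6.05/8.59) = 0.444

Cronbach's alpha = 0.444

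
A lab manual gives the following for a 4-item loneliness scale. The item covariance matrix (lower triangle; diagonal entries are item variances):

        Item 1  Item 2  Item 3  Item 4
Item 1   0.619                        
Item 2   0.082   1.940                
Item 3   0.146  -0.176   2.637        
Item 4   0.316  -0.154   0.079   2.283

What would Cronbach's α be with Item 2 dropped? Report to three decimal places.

α = 0.245

Remaining items: Item 1, Item 3, Item 4 (k = 3).
sum of item variances = 0.619 + 2.637 + 2.283 = 5.539
Var(T) = 5.539 + 2 × 0.541 = 6.621
α (item deleted) = (3/2)·(1 − 5.539/6.621) = 0.245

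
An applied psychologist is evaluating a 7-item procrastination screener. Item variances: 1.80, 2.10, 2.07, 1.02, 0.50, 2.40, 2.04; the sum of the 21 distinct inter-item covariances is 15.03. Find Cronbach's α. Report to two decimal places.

ΣVar(i) = 1.80 + 2.10 + 2.07 + 1.02 + 0.50 + 2.40 + 2.04 = 11.93
Sum of distinct covariances = 15.03
σ²_T = ΣVar(i) + 2·Σcov = 11.93 + 2 × 15.03 = 41.99
α = (7/6)·(1 − 11.93/41.99) = 0.84

α = 0.84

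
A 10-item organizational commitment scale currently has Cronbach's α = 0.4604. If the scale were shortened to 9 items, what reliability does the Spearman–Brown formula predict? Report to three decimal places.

predicted reliability = 0.434

Length factor m = 9/10 = 0.9000
α' = m·α / (1 − (1−m)·α)
   = 9/10 × 0.4604 / (1 − (1 − 9/10) × 0.4604)
   = 0.4144 / 0.9540 = 0.434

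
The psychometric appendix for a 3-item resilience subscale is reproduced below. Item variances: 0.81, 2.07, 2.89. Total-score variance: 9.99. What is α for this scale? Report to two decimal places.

α = 0.63

Σσ²ᵢ = 0.81 + 2.07 + 2.89 = 5.77
α = (k/(k−1))·(1 − Σσ²ᵢ/σ²_total) = (3/2)·(1 − 5.77/9.99) = 0.63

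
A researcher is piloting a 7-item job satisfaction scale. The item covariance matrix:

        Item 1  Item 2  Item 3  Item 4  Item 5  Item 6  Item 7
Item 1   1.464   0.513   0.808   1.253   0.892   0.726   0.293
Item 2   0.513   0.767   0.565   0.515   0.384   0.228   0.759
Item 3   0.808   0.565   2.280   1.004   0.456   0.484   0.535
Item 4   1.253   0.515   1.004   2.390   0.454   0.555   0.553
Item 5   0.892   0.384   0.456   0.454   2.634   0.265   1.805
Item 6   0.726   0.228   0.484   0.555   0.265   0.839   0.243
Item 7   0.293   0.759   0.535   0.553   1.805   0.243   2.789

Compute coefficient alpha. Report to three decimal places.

sum of item variances = 1.464 + 0.767 + 2.280 + 2.390 + 2.634 + 0.839 + 2.789 = 13.163
Σ_{i<j} σ_ij = 13.290
σ²_total = 13.163 + 2 × 13.290 = 39.743
α = (k/(k−1))·(1 − sum of item variances/σ²_total) = (7/6)·(1 − 13.163/39.743) = 0.780

α = 0.780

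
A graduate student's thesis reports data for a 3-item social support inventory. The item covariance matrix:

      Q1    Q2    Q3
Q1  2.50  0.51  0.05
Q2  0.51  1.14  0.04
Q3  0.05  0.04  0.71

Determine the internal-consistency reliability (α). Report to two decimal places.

α = 0.32

Σσᵢ² = 2.50 + 1.14 + 0.71 = 4.35
Sum of the distinct covariances = 0.60
total variance = 4.35 + 2 × 0.60 = 5.55
α = (k/(k−1))·(1 − Σσᵢ²/total variance) = (3/2)·(1 − 4.35/5.55) = 0.32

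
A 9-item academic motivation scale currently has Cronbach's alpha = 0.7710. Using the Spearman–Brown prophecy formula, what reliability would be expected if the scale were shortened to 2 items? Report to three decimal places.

Length factor m = 2/9 = 0.2222
α' = m·α / (1 − (1−m)·α)
   = 2/9 × 0.7710 / (1 − (1 − 2/9) × 0.7710)
   = 0.1713 / 0.4003 = 0.428

predicted reliability = 0.428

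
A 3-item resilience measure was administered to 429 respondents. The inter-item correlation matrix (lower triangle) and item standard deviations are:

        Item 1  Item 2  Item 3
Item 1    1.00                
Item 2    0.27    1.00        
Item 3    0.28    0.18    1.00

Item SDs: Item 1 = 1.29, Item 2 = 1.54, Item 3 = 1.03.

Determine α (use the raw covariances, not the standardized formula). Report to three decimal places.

Σσ²ᵢ = 1.29² + 1.54² + 1.03² = 5.0966
Covariances σ_ij = r_ij · s_i · s_j:
  σ(Item 1,Item 2) = 0.27 × 1.29 × 1.54 = 0.5364
  σ(Item 1,Item 3) = 0.28 × 1.29 × 1.03 = 0.3720
  σ(Item 2,Item 3) = 0.18 × 1.54 × 1.03 = 0.2855
σ²_T = Σσ²ᵢ + 2·Σσ_ij = 5.0966 + 2 × 1.1939 = 7.4844
α = (3/2)·(1 − 5.0966/7.4844) = 0.479

α = 0.479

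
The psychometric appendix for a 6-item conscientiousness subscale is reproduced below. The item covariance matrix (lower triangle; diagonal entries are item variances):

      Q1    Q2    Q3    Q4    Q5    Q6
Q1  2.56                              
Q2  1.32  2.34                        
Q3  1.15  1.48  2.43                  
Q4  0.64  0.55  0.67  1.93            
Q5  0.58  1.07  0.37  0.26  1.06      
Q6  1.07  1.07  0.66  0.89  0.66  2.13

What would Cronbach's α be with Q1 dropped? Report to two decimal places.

Cronbach's α = 0.76

Remaining items: Q2, Q3, Q4, Q5, Q6 (k = 5).
ΣVar(i) = 2.34 + 2.43 + 1.93 + 1.06 + 2.13 = 9.89
σ²_total = 9.89 + 2 × 7.68 = 25.25
α (item deleted) = (5/4)·(1 − 9.89/25.25) = 0.76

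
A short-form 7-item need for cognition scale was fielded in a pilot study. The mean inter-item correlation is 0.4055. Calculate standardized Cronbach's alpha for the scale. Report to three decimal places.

standardized Cronbach's alpha = 0.827

Standardized α = k·r̄ / (1 + (k−1)·r̄) = 7 × 0.4055 / (1 + 6 × 0.4055)
  = 2.8385 / 3.4330 = 0.827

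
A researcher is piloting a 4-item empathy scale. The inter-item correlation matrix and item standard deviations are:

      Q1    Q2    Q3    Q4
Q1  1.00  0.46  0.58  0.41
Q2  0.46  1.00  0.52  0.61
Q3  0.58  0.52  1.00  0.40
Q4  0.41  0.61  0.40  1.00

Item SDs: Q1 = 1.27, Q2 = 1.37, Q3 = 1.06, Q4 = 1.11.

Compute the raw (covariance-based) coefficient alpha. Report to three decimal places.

Σσ²ᵢ = 1.27² + 1.37² + 1.06² + 1.11² = 5.8455
Covariances σ_ij = r_ij · s_i · s_j:
  σ(Q1,Q2) = 0.46 × 1.27 × 1.37 = 0.8004
  σ(Q1,Q3) = 0.58 × 1.27 × 1.06 = 0.7808
  σ(Q1,Q4) = 0.41 × 1.27 × 1.11 = 0.5780
  σ(Q2,Q3) = 0.52 × 1.37 × 1.06 = 0.7551
  σ(Q2,Q4) = 0.61 × 1.37 × 1.11 = 0.9276
  σ(Q3,Q4) = 0.40 × 1.06 × 1.11 = 0.4706
σ²_T = Σσ²ᵢ + 2·Σσ_ij = 5.8455 + 2 × 4.3125 = 14.4705
α = (4/3)·(1 − 5.8455/14.4705) = 0.795

α = 0.795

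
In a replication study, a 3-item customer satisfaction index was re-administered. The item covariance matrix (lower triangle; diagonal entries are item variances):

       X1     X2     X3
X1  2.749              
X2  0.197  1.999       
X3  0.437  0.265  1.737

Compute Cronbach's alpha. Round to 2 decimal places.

α = 0.33

Σσᵢ² = 2.749 + 1.999 + 1.737 = 6.485
Σ_{i<j} σ_ij = 0.899
total variance = 6.485 + 2 × 0.899 = 8.283
α = (k/(k−1))·(1 − Σσᵢ²/total variance) = (3/2)·(1 − 6.485/8.283) = 0.33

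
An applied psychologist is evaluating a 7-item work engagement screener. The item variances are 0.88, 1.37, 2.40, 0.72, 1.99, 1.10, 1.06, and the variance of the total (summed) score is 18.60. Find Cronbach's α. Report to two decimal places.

α = 0.57

sum of item variances = 0.88 + 1.37 + 2.40 + 0.72 + 1.99 + 1.10 + 1.06 = 9.52
α = (k/(k−1))·(1 − sum of item variances/σ²_T) = (7/6)·(1 − 9.52/18.60) = 0.57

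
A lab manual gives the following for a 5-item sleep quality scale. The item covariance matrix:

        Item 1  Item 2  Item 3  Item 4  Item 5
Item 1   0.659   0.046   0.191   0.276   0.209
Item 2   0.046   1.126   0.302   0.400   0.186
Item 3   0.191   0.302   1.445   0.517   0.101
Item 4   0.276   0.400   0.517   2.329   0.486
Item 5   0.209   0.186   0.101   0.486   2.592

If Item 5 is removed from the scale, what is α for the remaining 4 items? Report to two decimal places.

α = 0.51

Remaining items: Item 1, Item 2, Item 3, Item 4 (k = 4).
sum of item variances = 0.659 + 1.126 + 1.445 + 2.329 = 5.559
Var(T) = 5.559 + 2 × 1.732 = 9.023
α (item deleted) = (4/3)·(1 − 5.559/9.023) = 0.51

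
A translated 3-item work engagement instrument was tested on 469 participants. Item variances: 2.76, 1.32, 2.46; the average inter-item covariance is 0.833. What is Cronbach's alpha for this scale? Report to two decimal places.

Σσ²ᵢ = 2.76 + 1.32 + 2.46 = 6.54
Sum of the 3 distinct covariances = 3 × 0.833 = 2.499
σ²_total = Σσ²ᵢ + 2·Σcov = 6.54 + 2 × 2.499 = 11.538
α = (3/2)·(1 − 6.54/11.538) = 0.65

Cronbach's alpha = 0.65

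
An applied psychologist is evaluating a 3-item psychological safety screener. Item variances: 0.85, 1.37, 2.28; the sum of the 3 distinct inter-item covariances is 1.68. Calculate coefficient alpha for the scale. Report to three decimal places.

α = 0.641

Σσᵢ² = 0.85 + 1.37 + 2.28 = 4.50
Sum of distinct covariances = 1.68
total variance = Σσᵢ² + 2·Σcov = 4.50 + 2 × 1.68 = 7.86
α = (3/2)·(1 − 4.50/7.86) = 0.641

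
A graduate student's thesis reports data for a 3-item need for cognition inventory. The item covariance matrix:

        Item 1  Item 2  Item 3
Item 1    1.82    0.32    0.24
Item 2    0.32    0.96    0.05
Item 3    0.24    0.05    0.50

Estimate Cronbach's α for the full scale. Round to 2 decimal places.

sum of item variances = 1.82 + 0.96 + 0.50 = 3.28
Sum of the distinct covariances = 0.61
σ²_total = 3.28 + 2 × 0.61 = 4.50
α = (k/(k−1))·(1 − sum of item variances/σ²_total) = (3/2)·(1 − 3.28/4.50) = 0.41

α = 0.41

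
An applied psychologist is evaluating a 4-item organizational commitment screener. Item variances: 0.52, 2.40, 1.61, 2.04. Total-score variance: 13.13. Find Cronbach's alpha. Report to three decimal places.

sum of item variances = 0.52 + 2.40 + 1.61 + 2.04 = 6.57
α = (k/(k−1))·(1 − sum of item variances/σ²_T) = (4/3)·(1 − 6.57/13.13) = 0.666

Cronbach's alpha = 0.666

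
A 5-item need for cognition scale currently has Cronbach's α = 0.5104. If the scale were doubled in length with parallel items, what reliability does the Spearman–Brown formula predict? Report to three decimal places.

predicted reliability = 0.676

Length factor m = 2
α' = m·α / (1 + (m−1)·α)
   = 2 × 0.5104 / (1 + (2 − 1) × 0.5104)
   = 1.0208 / 1.5104 = 0.676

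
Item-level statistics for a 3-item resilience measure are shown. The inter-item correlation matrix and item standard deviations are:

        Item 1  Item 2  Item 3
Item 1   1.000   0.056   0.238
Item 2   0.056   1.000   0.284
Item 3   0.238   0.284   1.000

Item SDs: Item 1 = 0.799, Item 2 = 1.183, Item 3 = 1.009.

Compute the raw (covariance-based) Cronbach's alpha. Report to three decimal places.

α = 0.415

Σσ²ᵢ = 0.799² + 1.183² + 1.009² = 3.0560
Covariances σ_ij = r_ij · s_i · s_j:
  σ(Item 1,Item 2) = 0.056 × 0.799 × 1.183 = 0.0529
  σ(Item 1,Item 3) = 0.238 × 0.799 × 1.009 = 0.1919
  σ(Item 2,Item 3) = 0.284 × 1.183 × 1.009 = 0.3390
σ²_T = Σσ²ᵢ + 2·Σσ_ij = 3.0560 + 2 × 0.5838 = 4.2236
α = (3/2)·(1 − 3.0560/4.2236) = 0.415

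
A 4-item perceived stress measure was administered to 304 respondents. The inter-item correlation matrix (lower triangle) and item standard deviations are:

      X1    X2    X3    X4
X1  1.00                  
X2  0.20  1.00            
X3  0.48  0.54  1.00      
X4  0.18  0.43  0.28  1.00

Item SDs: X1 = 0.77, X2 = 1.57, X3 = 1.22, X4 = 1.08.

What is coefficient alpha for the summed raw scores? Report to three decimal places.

Σσ²ᵢ = 0.77² + 1.57² + 1.22² + 1.08² = 5.7126
Covariances σ_ij = r_ij · s_i · s_j:
  σ(X1,X2) = 0.20 × 0.77 × 1.57 = 0.2418
  σ(X1,X3) = 0.48 × 0.77 × 1.22 = 0.4509
  σ(X1,X4) = 0.18 × 0.77 × 1.08 = 0.1497
  σ(X2,X3) = 0.54 × 1.57 × 1.22 = 1.0343
  σ(X2,X4) = 0.43 × 1.57 × 1.08 = 0.7291
  σ(X3,X4) = 0.28 × 1.22 × 1.08 = 0.3689
σ²_T = Σσ²ᵢ + 2·Σσ_ij = 5.7126 + 2 × 2.9747 = 11.6620
α = (4/3)·(1 − 5.7126/11.6620) = 0.680

α = 0.680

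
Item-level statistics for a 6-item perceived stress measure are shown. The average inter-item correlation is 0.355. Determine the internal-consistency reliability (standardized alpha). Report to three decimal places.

α = 0.768

Standardized α = k·r̄ / (1 + (k−1)·r̄) = 6 × 0.355 / (1 + 5 × 0.355)
  = 2.1300 / 2.7750 = 0.768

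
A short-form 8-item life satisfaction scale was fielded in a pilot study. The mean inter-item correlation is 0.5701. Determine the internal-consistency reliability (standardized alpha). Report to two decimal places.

α = 0.91

Standardized α = k·r̄ / (1 + (k−1)·r̄) = 8 × 0.5701 / (1 + 7 × 0.5701)
  = 4.5608 / 4.9907 = 0.91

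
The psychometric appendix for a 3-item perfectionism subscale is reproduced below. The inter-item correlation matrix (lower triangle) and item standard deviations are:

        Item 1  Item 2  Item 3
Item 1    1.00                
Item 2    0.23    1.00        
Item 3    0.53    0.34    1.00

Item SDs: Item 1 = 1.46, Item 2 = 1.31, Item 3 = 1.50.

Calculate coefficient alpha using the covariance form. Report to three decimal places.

α = 0.640

Σσ²ᵢ = 1.46² + 1.31² + 1.50² = 6.0977
Covariances σ_ij = r_ij · s_i · s_j:
  σ(Item 1,Item 2) = 0.23 × 1.46 × 1.31 = 0.4399
  σ(Item 1,Item 3) = 0.53 × 1.46 × 1.50 = 1.1607
  σ(Item 2,Item 3) = 0.34 × 1.31 × 1.50 = 0.6681
σ²_T = Σσ²ᵢ + 2·Σσ_ij = 6.0977 + 2 × 2.2687 = 10.6351
α = (3/2)·(1 − 6.0977/10.6351) = 0.640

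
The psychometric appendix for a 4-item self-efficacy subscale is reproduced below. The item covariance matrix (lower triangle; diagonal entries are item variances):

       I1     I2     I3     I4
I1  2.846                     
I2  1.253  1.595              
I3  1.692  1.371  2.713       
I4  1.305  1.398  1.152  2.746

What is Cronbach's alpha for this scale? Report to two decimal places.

ΣVar(i) = 2.846 + 1.595 + 2.713 + 2.746 = 9.900
Sum of the distinct covariances = 8.171
σ²_T = 9.900 + 2 × 8.171 = 26.242
α = (k/(k−1))·(1 − ΣVar(i)/σ²_T) = (4/3)·(1 − 9.900/26.242) = 0.83

α = 0.83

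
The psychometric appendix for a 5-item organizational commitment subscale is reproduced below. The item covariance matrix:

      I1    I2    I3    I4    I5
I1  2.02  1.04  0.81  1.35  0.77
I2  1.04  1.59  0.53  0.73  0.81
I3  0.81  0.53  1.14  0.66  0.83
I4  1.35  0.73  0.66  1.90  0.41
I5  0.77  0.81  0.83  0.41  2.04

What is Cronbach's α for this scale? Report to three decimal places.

sum of item variances = 2.02 + 1.59 + 1.14 + 1.90 + 2.04 = 8.69
Sum of the distinct covariances = 7.94
Var(T) = 8.69 + 2 × 7.94 = 24.57
α = (k/(k−1))·(1 − sum of item variances/Var(T)) = (5/4)·(1 − 8.69/24.57) = 0.808

α = 0.808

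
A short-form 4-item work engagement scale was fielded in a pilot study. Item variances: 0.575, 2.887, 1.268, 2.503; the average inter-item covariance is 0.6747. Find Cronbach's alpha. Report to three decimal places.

sum of item variances = 0.575 + 2.887 + 1.268 + 2.503 = 7.233
Sum of the 6 distinct covariances = 6 × 0.6747 = 4.0482
total variance = sum of item variances + 2·Σcov = 7.233 + 2 × 4.0482 = 15.3294
α = (4/3)·(1 − 7.233/15.3294) = 0.704

Cronbach's alpha = 0.704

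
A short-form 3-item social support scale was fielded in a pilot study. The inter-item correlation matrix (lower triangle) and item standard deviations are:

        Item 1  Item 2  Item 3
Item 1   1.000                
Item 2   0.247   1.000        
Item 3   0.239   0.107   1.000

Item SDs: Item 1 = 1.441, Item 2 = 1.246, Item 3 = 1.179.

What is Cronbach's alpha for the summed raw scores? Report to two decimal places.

Σσ²ᵢ = 1.441² + 1.246² + 1.179² = 5.0190
Covariances σ_ij = r_ij · s_i · s_j:
  σ(Item 1,Item 2) = 0.247 × 1.441 × 1.246 = 0.4435
  σ(Item 1,Item 3) = 0.239 × 1.441 × 1.179 = 0.4060
  σ(Item 2,Item 3) = 0.107 × 1.246 × 1.179 = 0.1572
σ²_T = Σσ²ᵢ + 2·Σσ_ij = 5.0190 + 2 × 1.0067 = 7.0324
α = (3/2)·(1 − 5.0190/7.0324) = 0.43

Cronbach's alpha = 0.43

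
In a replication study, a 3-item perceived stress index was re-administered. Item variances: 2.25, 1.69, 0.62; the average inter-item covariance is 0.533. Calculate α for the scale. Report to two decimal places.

α = 0.62

Σσᵢ² = 2.25 + 1.69 + 0.62 = 4.56
Sum of the 3 distinct covariances = 3 × 0.533 = 1.599
total variance = Σσᵢ² + 2·Σcov = 4.56 + 2 × 1.599 = 7.758
α = (3/2)·(1 − 4.56/7.758) = 0.62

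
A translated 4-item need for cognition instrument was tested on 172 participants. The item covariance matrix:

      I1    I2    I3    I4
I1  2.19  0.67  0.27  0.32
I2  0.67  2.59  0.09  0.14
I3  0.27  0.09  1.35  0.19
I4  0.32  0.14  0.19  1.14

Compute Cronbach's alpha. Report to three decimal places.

α = 0.421

sum of item variances = 2.19 + 2.59 + 1.35 + 1.14 = 7.27
Sum of off-diagonal covariances = 1.68
Var(T) = 7.27 + 2 × 1.68 = 10.63
α = (k/(k−1))·(1 − sum of item variances/Var(T)) = (4/3)·(1 − 7.27/10.63) = 0.421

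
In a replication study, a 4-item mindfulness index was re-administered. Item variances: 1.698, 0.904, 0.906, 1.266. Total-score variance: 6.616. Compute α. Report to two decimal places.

α = 0.37

Σσᵢ² = 1.698 + 0.904 + 0.906 + 1.266 = 4.774
α = (k/(k−1))·(1 − Σσᵢ²/total variance) = (4/3)·(1 − 4.774/6.616) = 0.37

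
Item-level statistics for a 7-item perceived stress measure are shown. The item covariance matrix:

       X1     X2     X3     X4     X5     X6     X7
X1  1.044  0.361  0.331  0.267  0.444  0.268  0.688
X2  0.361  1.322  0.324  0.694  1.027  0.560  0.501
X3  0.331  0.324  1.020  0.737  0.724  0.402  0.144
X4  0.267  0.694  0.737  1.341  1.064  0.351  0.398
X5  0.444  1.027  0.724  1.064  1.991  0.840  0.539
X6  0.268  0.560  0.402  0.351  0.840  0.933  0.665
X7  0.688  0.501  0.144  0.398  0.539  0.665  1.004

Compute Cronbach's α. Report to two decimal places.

α = 0.84

Σσᵢ² = 1.044 + 1.322 + 1.020 + 1.341 + 1.991 + 0.933 + 1.004 = 8.655
Sum of the distinct covariances = 11.329
σ²_total = 8.655 + 2 × 11.329 = 31.313
α = (k/(k−1))·(1 − Σσᵢ²/σ²_total) = (7/6)·(1 − 8.655/31.313) = 0.84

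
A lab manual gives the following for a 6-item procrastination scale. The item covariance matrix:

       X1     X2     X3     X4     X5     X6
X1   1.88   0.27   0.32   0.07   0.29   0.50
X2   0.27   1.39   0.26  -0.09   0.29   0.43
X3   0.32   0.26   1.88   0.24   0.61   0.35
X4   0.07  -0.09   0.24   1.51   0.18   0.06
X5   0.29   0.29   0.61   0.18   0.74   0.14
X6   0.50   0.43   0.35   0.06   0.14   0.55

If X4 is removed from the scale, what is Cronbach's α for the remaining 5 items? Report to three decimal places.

Cronbach's α = 0.647

Remaining items: X1, X2, X3, X5, X6 (k = 5).
Σσᵢ² = 1.88 + 1.39 + 1.88 + 0.74 + 0.55 = 6.44
σ²_total = 6.44 + 2 × 3.46 = 13.36
α (item deleted) = (5/4)·(1 − 6.44/13.36) = 0.647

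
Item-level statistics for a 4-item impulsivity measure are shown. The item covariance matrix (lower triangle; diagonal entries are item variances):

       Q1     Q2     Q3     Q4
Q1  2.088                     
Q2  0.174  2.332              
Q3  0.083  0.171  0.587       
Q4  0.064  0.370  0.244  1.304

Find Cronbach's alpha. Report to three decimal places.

α = 0.346

sum of item variances = 2.088 + 2.332 + 0.587 + 1.304 = 6.311
Sum of the distinct covariances = 1.106
σ²_T = 6.311 + 2 × 1.106 = 8.523
α = (k/(k−1))·(1 − sum of item variances/σ²_T) = (4/3)·(1 − 6.311/8.523) = 0.346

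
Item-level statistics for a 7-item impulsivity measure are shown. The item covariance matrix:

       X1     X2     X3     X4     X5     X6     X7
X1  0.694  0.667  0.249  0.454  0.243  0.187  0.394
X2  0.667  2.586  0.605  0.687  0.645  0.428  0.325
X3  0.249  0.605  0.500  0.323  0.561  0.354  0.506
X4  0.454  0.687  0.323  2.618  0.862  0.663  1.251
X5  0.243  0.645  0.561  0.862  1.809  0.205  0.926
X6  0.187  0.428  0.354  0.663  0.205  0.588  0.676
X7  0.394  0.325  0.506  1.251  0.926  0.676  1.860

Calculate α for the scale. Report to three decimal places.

sum of item variances = 0.694 + 2.586 + 0.500 + 2.618 + 1.809 + 0.588 + 1.860 = 10.655
Sum of off-diagonal covariances = 11.211
σ²_total = 10.655 + 2 × 11.211 = 33.077
α = (k/(k−1))·(1 − sum of item variances/σ²_total) = (7/6)·(1 − 10.655/33.077) = 0.791

α = 0.791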